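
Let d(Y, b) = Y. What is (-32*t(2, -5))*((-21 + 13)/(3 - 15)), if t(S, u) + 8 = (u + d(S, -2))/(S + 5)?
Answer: 3776/21 ≈ 179.81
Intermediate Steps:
t(S, u) = -8 + (S + u)/(5 + S) (t(S, u) = -8 + (u + S)/(S + 5) = -8 + (S + u)/(5 + S))
(-32*t(2, -5))*((-21 + 13)/(3 - 15)) = (-32*(-40 - 5 - 7*2)/(5 + 2))*((-21 + 13)/(3 - 15)) = (-32*(-40 - 5 - 14)/7)*(-8/(-12)) = (-32*(-59)/7)*(-8*(-1/12)) = -32*(-59/7)*(⅔) = (1888/7)*(⅔) = 3776/21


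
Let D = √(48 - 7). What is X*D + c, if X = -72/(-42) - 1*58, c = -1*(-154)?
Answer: 154 - 394*√41/7 ≈ -206.40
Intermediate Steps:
c = 154
X = -394/7 (X = -72*(-1/42) - 58 = 12/7 - 58 = -394/7 ≈ -56.286)
D = √41 ≈ 6.4031
X*D + c = -394*√41/7 + 154 = 154 - 394*√41/7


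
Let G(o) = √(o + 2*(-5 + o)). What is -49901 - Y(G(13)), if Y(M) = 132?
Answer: -50033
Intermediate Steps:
G(o) = √(-10 + 3*o) (G(o) = √(o + (-10 + 2*o)) = √(-10 + 3*o))
-49901 - Y(G(13)) = -49901 - 1*132 = -49901 - 132 = -50033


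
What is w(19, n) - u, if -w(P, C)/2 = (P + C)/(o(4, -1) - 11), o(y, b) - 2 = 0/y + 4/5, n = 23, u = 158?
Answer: -6058/41 ≈ -147.76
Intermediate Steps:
o(y, b) = 14/5 (o(y, b) = 2 + (0/y + 4/5) = 2 + (0 + 4*(⅕)) = 2 + (0 + ⅘) = 2 + ⅘ = 14/5)
w(P, C) = 10*C/41 + 10*P/41 (w(P, C) = -2*(P + C)/(14/5 - 11) = -2*(C + P)/(-41/5) = -2*(C + P)*(-5)/41 = -2*(-5*C/41 - 5*P/41) = 10*C/41 + 10*P/41)
w(19, n) - u = ((10/41)*23 + (10/41)*19) - 1*158 = (230/41 + 190/41) - 158 = 420/41 - 158 = -6058/41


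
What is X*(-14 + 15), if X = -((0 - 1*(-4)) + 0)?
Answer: -4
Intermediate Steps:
X = -4 (X = -((0 + 4) + 0) = -(4 + 0) = -1*4 = -4)
X*(-14 + 15) = -4*(-14 + 15) = -4*1 = -4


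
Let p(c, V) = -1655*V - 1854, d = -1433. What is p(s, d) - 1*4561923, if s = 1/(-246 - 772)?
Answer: -2192162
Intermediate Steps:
s = -1/1018 (s = 1/(-1018) = -1/1018 ≈ -0.00098232)
p(c, V) = -1854 - 1655*V
p(s, d) - 1*4561923 = (-1854 - 1655*(-1433)) - 1*4561923 = (-1854 + 2371615) - 4561923 = 2369761 - 4561923 = -2192162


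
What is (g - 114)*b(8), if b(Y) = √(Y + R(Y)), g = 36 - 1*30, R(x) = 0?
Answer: -216*√2 ≈ -305.47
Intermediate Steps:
g = 6 (g = 36 - 30 = 6)
b(Y) = √Y (b(Y) = √(Y + 0) = √Y)
(g - 114)*b(8) = (6 - 114)*√8 = -216*√2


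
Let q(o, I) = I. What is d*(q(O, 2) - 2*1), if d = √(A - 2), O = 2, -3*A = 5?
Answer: 0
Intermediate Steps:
A = -5/3 (A = -⅓*5 = -5/3 ≈ -1.6667)
d = I*√33/3 (d = √(-5/3 - 2) = √(-11/3) = I*√33/3 ≈ 1.9149*I)
d*(q(O, 2) - 2*1) = (I*√33/3)*(2 - 2*1) = (I*√33/3)*(2 - 2) = (I*√33/3)*0 = 0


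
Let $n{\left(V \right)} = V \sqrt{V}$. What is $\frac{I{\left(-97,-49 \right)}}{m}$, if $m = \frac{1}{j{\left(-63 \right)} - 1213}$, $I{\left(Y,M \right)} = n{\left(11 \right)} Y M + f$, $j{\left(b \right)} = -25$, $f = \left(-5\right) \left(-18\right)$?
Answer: $-111420 - 64726354 \sqrt{11} \approx -2.1478 \cdot 10^{8}$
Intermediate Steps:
$n{\left(V \right)} = V^{\frac{3}{2}}$
$f = 90$
$I{\left(Y,M \right)} = 90 + 11 M Y \sqrt{11}$ ($I{\left(Y,M \right)} = 11^{\frac{3}{2}} Y M + 90 = 11 \sqrt{11} Y M + 90 = 11 Y \sqrt{11} M + 90 = 11 M Y \sqrt{11} + 90 = 90 + 11 M Y \sqrt{11}$)
$m = - \frac{1}{1238}$ ($m = \frac{1}{-25 - 1213} = \frac{1}{-1238} = - \frac{1}{1238} \approx -0.00080775$)
$\frac{I{\left(-97,-49 \right)}}{m} = \frac{90 + 11 \left(-49\right) \left(-97\right) \sqrt{11}}{- \frac{1}{1238}} = \left(90 + 52283 \sqrt{11}\right) \left(-1238\right) = -111420 - 64726354 \sqrt{11}$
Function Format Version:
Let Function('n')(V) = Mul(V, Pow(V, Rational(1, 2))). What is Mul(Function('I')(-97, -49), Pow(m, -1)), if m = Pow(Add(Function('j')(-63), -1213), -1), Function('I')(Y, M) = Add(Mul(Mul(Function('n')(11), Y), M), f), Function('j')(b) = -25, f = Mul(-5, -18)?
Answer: Add(-111420, Mul(-64726354, Pow(11, Rational(1, 2)))) ≈ -2.1478e+8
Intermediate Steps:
Function('n')(V) = Pow(V, Rational(3, 2))
f = 90
Function('I')(Y, M) = Add(90, Mul(11, M, Y, Pow(11, Rational(1, 2)))) (Function('I')(Y, M) = Add(Mul(Mul(Pow(11, Rational(3, 2)), Y), M), 90) = Add(Mul(Mul(Mul(11, Pow(11, Rational(1, 2))), Y), M), 90) = Add(Mul(Mul(11, Y, Pow(11, Rational(1, 2))), M), 90) = Add(Mul(11, M, Y, Pow(11, Rational(1, 2))), 90) = Add(90, Mul(11, M, Y, Pow(11, Rational(1, 2)))))
m = Rational(-1, 1238) (m = Pow(Add(-25, -1213), -1) = Pow(-1238, -1) = Rational(-1, 1238) ≈ -0.00080775)
Mul(Function('I')(-97, -49), Pow(m, -1)) = Mul(Add(90, Mul(11, -49, -97, Pow(11, Rational(1, 2)))), Pow(Rational(-1, 1238), -1)) = Mul(Add(90, Mul(52283, Pow(11, Rational(1, 2)))), -1238) = Add(-111420, Mul(-64726354, Pow(11, Rational(1, 2))))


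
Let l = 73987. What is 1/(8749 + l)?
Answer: 1/82736 ≈ 1.2087e-5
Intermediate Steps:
1/(8749 + l) = 1/(8749 + 73987) = 1/82736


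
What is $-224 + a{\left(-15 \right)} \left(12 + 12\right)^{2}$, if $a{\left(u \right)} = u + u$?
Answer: $-17504$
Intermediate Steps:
$a{\left(u \right)} = 2 u$
$-224 + a{\left(-15 \right)} \left(12 + 12\right)^{2} = -224 + 2 \left(-15\right) \left(12 + 12\right)^{2} = -224 - 30 \cdot 24^{2} = -224 - 17280 = -17504$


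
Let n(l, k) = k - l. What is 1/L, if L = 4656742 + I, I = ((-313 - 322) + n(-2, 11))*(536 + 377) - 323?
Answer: 1/4088533 ≈ 2.4459e-7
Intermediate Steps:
I = -568209 (I = ((-313 - 322) + (11 - 1*(-2)))*(536 + 377) - 323 = (-635 + (11 + 2))*913 - 323 = (-635 + 13)*913 - 323 = -622*913 - 323 = -567886 - 323 = -568209)
L = 4088533 (L = 4656742 - 568209 = 4088533)
1/L = 1/4088533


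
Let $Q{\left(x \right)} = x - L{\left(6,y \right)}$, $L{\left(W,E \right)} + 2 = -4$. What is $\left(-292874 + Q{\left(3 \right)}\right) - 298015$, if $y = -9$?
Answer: $-590880$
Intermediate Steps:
$L{\left(W,E \right)} = -6$ ($L{\left(W,E \right)} = -2 - 4 = -6$)
$Q{\left(x \right)} = 6 + x$ ($Q{\left(x \right)} = x - -6 = x + 6 = 6 + x$)
$\left(-292874 + Q{\left(3 \right)}\right) - 298015 = \left(-292874 + \left(6 + 3\right)\right) - 298015 = \left(-292874 + 9\right) - 298015 = -292865 - 298015 = -590880$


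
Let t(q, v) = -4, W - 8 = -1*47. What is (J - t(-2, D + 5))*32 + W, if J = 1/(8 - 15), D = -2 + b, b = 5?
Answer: 591/7 ≈ 84.429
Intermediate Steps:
D = 3 (D = -2 + 5 = 3)
J = -⅐ (J = 1/(-7) = -⅐ ≈ -0.14286)
W = -39 (W = 8 - 1*47 = 8 - 47 = -39)
(J - t(-2, D + 5))*32 + W = (-⅐ - 1*(-4))*32 - 39 = (-⅐ + 4)*32 - 39 = (27/7)*32 - 39 = 864/7 - 39 = 591/7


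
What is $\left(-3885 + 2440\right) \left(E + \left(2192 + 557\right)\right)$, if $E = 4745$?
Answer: $-10828830$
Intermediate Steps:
$\left(-3885 + 2440\right) \left(E + \left(2192 + 557\right)\right) = \left(-3885 + 2440\right) \left(4745 + \left(2192 + 557\right)\right) = - 1445 \left(4745 + 2749\right) = \left(-1445\right) 7494 = -10828830$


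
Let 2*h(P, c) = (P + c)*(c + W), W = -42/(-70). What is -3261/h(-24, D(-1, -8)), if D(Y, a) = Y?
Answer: -3261/5 ≈ -652.20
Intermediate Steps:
W = 3/5 (W = -42*(-1/70) = 3/5 ≈ 0.60000)
h(P, c) = (3/5 + c)*(P + c)/2 (h(P, c) = ((P + c)*(c + 3/5))/2 = ((P + c)*(3/5 + c))/2 = ((3/5 + c)*(P + c))/2 = (3/5 + c)*(P + c)/2)
-3261/h(-24, D(-1, -8)) = -3261/((1/2)*(-1)**2 + (3/10)*(-24) + (3/10)*(-1) + (1/2)*(-24)*(-1)) = -3261/((1/2)*1 - 36/5 - 3/10 + 12) = -3261/(1/2 - 36/5 - 3/10 + 12) = -3261/5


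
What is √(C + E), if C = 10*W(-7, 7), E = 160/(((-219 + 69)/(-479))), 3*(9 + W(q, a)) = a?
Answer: 14*√510/15 ≈ 21.078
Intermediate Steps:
W(q, a) = -9 + a/3
E = 7664/15 (E = 160/((-150*(-1/479))) = 160/(150/479) = 160*(479/150) = 7664/15 ≈ 510.93)
C = -200/3 (C = 10*(-9 + (⅓)*7) = 10*(-9 + 7/3) = 10*(-20/3) = -200/3 ≈ -66.667)
√(C + E) = √(-200/3 + 7664/15) = √(6664/15) = 14*√510/15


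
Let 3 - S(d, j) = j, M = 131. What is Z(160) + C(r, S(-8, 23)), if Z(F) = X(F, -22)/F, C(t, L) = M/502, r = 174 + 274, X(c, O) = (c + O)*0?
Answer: 131/502 ≈ 0.26096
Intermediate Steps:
X(c, O) = 0 (X(c, O) = (O + c)*0 = 0)
S(d, j) = 3 - j
r = 448
C(t, L) = 131/502
Z(F) = 0 (Z(F) = 0/F = 0)
Z(160) + C(r, S(-8, 23)) = 0 + 131/502 = 131/502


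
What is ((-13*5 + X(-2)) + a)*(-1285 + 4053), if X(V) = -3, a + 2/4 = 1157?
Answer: 3012968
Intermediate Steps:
a = 2313/2 (a = -½ + 1157 = 2313/2 ≈ 1156.5)
((-13*5 + X(-2)) + a)*(-1285 + 4053) = ((-13*5 - 3) + 2313/2)*(-1285 + 4053) = ((-65 - 3) + 2313/2)*2768 = (-68 + 2313/2)*2768 = (2177/2)*2768 = 3012968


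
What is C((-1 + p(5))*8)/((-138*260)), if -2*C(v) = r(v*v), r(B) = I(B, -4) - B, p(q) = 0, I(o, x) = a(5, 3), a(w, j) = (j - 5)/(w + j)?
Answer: -257/287040 ≈ -0.00089535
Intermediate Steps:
a(w, j) = (-5 + j)/(j + w)
I(o, x) = -¼ (I(o, x) = (-5 + 3)/(3 + 5) = -2/8 = (⅛)*(-2) = -¼)
r(B) = -¼ - B
C(v) = ⅛ + v²/2 (C(v) = -(-¼ - v*v)/2 = -(-¼ - v²)/2 = ⅛ + v²/2)
C((-1 + p(5))*8)/((-138*260)) = (⅛ + ((-1 + 0)*8)²/2)/((-138*260)) = (⅛ + (-1*8)²/2)/(-35880) = (⅛ + (½)*(-8)²)*(-1/35880) = (⅛ + (½)*64)*(-1/35880) = (⅛ + 32)*(-1/35880) = (257/8)*(-1/35880) = -257/287040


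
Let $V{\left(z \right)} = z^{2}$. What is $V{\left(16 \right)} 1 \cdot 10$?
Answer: $2560$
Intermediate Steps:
$V{\left(16 \right)} 1 \cdot 10 = 16^{2} \cdot 1 \cdot 10 = 256 \cdot 10 = 2560$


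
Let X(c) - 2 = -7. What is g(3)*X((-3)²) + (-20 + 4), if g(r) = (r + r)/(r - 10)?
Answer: -82/7 ≈ -11.714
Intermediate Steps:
g(r) = 2*r/(-10 + r) (g(r) = (2*r)/(-10 + r) = 2*r/(-10 + r))
X(c) = -5 (X(c) = 2 - 7 = -5)
g(3)*X((-3)²) + (-20 + 4) = (2*3/(-10 + 3))*(-5) + (-20 + 4) = (2*3/(-7))*(-5) - 16 = (2*3*(-⅐))*(-5) - 16 = -6/7*(-5) - 16 = 30/7 - 16 = -82/7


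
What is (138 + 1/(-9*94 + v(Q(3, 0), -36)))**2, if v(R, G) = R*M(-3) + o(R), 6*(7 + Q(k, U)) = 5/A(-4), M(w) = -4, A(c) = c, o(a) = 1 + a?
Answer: 826277364004/43388569 ≈ 19044.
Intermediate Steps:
Q(k, U) = -173/24 (Q(k, U) = -7 + (5/(-4))/6 = -7 + (5*(-1/4))/6 = -7 + (1/6)*(-5/4) = -7 - 5/24 = -173/24)
v(R, G) = 1 - 3*R (v(R, G) = R*(-4) + (1 + R) = -4*R + (1 + R) = 1 - 3*R)
(138 + 1/(-9*94 + v(Q(3, 0), -36)))**2 = (138 + 1/(-9*94 + (1 - 3*(-173/24))))**2 = (138 + 1/(-846 + (1 + 173/8)))**2 = (138 + 1/(-846 + 181/8))**2 = (138 + 1/(-6587/8))**2 = (138 - 8/6587)**2 = (908998/6587)**2 = 826277364004/43388569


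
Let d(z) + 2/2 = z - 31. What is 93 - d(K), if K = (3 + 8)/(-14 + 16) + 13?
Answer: 213/2 ≈ 106.50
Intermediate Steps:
K = 37/2 (K = 11/2 + 13 = 37/2 ≈ 18.500)
d(z) = -32 + z (d(z) = -1 + (z - 31) = -1 + (-31 + z) = -32 + z)
93 - d(K) = 93 - (-32 + 37/2) = 93 - 1*(-27/2) = 93 + 27/2 = 213/2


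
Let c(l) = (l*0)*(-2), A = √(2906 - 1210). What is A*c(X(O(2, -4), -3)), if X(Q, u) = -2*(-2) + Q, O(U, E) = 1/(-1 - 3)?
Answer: 0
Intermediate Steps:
O(U, E) = -¼ (O(U, E) = 1/(-4) = -¼)
X(Q, u) = 4 + Q
A = 4*√106 (A = √1696 = 4*√106 ≈ 41.182)
c(l) = 0 (c(l) = 0*(-2) = 0)
A*c(X(O(2, -4), -3)) = (4*√106)*0 = 0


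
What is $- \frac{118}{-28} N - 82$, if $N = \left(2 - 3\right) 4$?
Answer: $- \frac{692}{7} \approx -98.857$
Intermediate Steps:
$N = -4$ ($N = \left(-1\right) 4 = -4$)
$- \frac{118}{-28} N - 82 = - \frac{118}{-28} \left(-4\right) - 82 = \left(-118\right) \left(- \frac{1}{28}\right) \left(-4\right) - 82 = \frac{59}{14} \left(-4\right) - 82 = - \frac{118}{7} - 82 = - \frac{692}{7}$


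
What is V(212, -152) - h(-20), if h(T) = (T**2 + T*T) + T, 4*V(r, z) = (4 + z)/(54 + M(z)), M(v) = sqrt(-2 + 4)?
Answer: -1137459/1457 + 37*sqrt(2)/2914 ≈ -780.67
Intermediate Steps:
M(v) = sqrt(2)
V(r, z) = (4 + z)/(4*(54 + sqrt(2))) (V(r, z) = ((4 + z)/(54 + sqrt(2)))/4 = (4 + z)/(4*(54 + sqrt(2))))
h(T) = T + 2*T**2 (h(T) = (T**2 + T**2) + T = 2*T**2 + T = T + 2*T**2)
V(212, -152) - h(-20) = (4 - 152)/(4*(54 + sqrt(2))) - (-20)*(1 + 2*(-20)) = (1/4)*(-148)/(54 + sqrt(2)) - (-20)*(1 - 40) = -37/(54 + sqrt(2)) - (-20)*(-39) = -37/(54 + sqrt(2)) - 1*780 = -37/(54 + sqrt(2)) - 780 = -780 - 37/(54 + sqrt(2))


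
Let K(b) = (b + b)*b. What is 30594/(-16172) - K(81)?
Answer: -106119789/8086 ≈ -13124.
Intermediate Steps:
K(b) = 2*b² (K(b) = (2*b)*b = 2*b²)
30594/(-16172) - K(81) = 30594/(-16172) - 2*81² = 30594*(-1/16172) - 2*6561 = -15297/8086 - 1*13122 = -15297/8086 - 13122 = -106119789/8086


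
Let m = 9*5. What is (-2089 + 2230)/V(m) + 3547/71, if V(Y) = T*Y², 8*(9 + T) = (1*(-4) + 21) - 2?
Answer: 136444129/2731725 ≈ 49.948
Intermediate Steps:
m = 45
T = -57/8 (T = -9 + ((1*(-4) + 21) - 2)/8 = -9 + ((-4 + 21) - 2)/8 = -9 + (17 - 2)/8 = -9 + (⅛)*15 = -9 + 15/8 = -57/8 ≈ -7.1250)
V(Y) = -57*Y²/8
(-2089 + 2230)/V(m) + 3547/71 = (-2089 + 2230)/((-57/8*45²)) + 3547/71 = 141/((-57/8*2025)) + 3547*(1/71) = 141/(-115425/8) + 3547/71 = 141*(-8/115425) + 3547/71 = -376/38475 + 3547/71 = 136444129/2731725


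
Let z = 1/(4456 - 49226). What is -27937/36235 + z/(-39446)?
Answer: -9867333977261/12798183302740 ≈ -0.77100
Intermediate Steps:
z = -1/44770 (z = 1/(-44770) = -1/44770 ≈ -2.2336e-5)
-27937/36235 + z/(-39446) = -27937/36235 - 1/44770/(-39446) = -27937*1/36235 - 1/44770*(-1/39446) = -27937/36235 + 1/1765997420 = -9867333977261/12798183302740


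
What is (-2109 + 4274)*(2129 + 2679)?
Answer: 10409320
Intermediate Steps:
(-2109 + 4274)*(2129 + 2679) = 2165*4808 = 10409320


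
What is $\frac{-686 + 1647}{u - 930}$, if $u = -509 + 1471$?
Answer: $\frac{961}{32} \approx 30.031$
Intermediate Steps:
$u = 962$
$\frac{-686 + 1647}{u - 930} = \frac{-686 + 1647}{962 - 930} = \frac{961}{32}$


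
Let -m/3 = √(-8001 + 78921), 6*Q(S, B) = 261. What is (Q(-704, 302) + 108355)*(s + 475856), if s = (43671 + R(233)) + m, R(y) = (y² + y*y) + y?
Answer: 68110896693 - 1951173*√1970 ≈ 6.8024e+10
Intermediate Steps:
Q(S, B) = 87/2 (Q(S, B) = (⅙)*261 = 87/2)
R(y) = y + 2*y² (R(y) = (y² + y²) + y = 2*y² + y = y + 2*y²)
m = -18*√1970 (m = -3*√(-8001 + 78921) = -18*√1970 ≈ -798.92)
s = 152482 - 18*√1970 (s = (43671 + 233*(1 + 2*233)) - 18*√1970 = (43671 + 233*(1 + 466)) - 18*√1970 = (43671 + 233*467) - 18*√1970 = (43671 + 108811) - 18*√1970 = 152482 - 18*√1970 ≈ 1.5168e+5)
(Q(-704, 302) + 108355)*(s + 475856) = (87/2 + 108355)*((152482 - 18*√1970) + 475856) = 216797*(628338 - 18*√1970)/2 = 68110896693 - 1951173*√1970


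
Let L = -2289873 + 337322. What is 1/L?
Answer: -1/1952551 ≈ -5.1215e-7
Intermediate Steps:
L = -1952551
1/L = 1/(-1952551) = -1/1952551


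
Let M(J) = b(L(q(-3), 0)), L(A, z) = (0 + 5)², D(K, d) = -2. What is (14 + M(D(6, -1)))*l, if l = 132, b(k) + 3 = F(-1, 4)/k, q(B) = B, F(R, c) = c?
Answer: 36828/25 ≈ 1473.1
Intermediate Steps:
L(A, z) = 25 (L(A, z) = 5² = 25)
b(k) = -3 + 4/k
M(J) = -71/25 (M(J) = -3 + 4/25 = -71/25)
(14 + M(D(6, -1)))*l = (14 - 71/25)*132 = (279/25)*132 = 36828/25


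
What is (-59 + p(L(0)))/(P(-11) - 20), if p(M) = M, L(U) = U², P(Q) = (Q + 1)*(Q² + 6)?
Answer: 59/1290 ≈ 0.045736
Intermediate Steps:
P(Q) = (1 + Q)*(6 + Q²)
(-59 + p(L(0)))/(P(-11) - 20) = (-59 + 0²)/((6 + (-11)² + (-11)³ + 6*(-11)) - 20) = (-59 + 0)/((6 + 121 - 1331 - 66) - 20) = -59/(-1270 - 20) = -59/(-1290) = -59*(-1/1290) = 59/1290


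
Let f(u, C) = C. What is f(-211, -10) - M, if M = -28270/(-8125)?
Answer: -21904/1625 ≈ -13.479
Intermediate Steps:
M = 5654/1625 (M = -28270*(-1/8125) = 5654/1625 ≈ 3.4794)
f(-211, -10) - M = -10 - 1*5654/1625 = -10 - 5654/1625 = -21904/1625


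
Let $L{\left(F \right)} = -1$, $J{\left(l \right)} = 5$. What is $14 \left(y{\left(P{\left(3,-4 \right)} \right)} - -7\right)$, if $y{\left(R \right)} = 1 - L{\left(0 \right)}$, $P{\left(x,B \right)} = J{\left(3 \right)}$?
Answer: $126$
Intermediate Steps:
$P{\left(x,B \right)} = 5$
$y{\left(R \right)} = 2$ ($y{\left(R \right)} = 1 - -1 = 1 + 1 = 2$)
$14 \left(y{\left(P{\left(3,-4 \right)} \right)} - -7\right) = 14 \left(2 - -7\right) = 14 \left(2 + 7\right) = 14 \cdot 9 = 126$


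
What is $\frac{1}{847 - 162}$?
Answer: $\frac{1}{685} \approx 0.0014599$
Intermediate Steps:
$\frac{1}{847 - 162} = \frac{1}{685}$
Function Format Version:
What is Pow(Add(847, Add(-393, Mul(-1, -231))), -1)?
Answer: Rational(1, 685) ≈ 0.0014599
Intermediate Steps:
Pow(Add(847, Add(-393, Mul(-1, -231))), -1) = Pow(Add(847, Add(-393, 231)), -1) = Pow(Add(847, -162), -1) = Pow(685, -1) = Rational(1, 685)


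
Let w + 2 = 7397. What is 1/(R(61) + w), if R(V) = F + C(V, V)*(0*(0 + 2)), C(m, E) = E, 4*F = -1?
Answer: 4/29579 ≈ 0.00013523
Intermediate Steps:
F = -¼ (F = (¼)*(-1) = -¼ ≈ -0.25000)
w = 7395 (w = -2 + 7397 = 7395)
R(V) = -¼ (R(V) = -¼ + V*(0*(0 + 2)) = -¼ + V*(0*2) = -¼ + V*0 = -¼ + 0 = -¼)
1/(R(61) + w) = 1/(-¼ + 7395) = 1/(29579/4) = 4/29579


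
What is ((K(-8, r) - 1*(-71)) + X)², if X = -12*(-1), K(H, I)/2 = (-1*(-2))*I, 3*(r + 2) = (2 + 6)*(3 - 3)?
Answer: 5625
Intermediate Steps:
r = -2 (r = -2 + ((2 + 6)*(3 - 3))/3 = -2 + (8*0)/3 = -2 + (⅓)*0 = -2 + 0 = -2)
K(H, I) = 4*I (K(H, I) = 2*((-1*(-2))*I) = 2*(2*I) = 4*I)
X = 12
((K(-8, r) - 1*(-71)) + X)² = ((4*(-2) - 1*(-71)) + 12)² = ((-8 + 71) + 12)² = (63 + 12)² = 75² = 5625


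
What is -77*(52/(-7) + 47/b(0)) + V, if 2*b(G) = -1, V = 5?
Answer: 7815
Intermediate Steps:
b(G) = -½ (b(G) = (½)*(-1) = -½)
-77*(52/(-7) + 47/b(0)) + V = -77*(52/(-7) + 47/(-½)) + 5 = -77*(52*(-⅐) + 47*(-2)) + 5 = -77*(-52/7 - 94) + 5 = -77*(-710/7) + 5 = 7810 + 5 = 7815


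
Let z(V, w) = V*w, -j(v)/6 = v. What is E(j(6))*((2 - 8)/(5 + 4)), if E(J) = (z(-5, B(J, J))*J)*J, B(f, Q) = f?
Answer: -155520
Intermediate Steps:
j(v) = -6*v
E(J) = -5*J³ (E(J) = ((-5*J)*J)*J = (-5*J²)*J = -5*J³)
E(j(6))*((2 - 8)/(5 + 4)) = (-5*(-6*6)³)*((2 - 8)/(5 + 4)) = (-5*(-36)³)*(-6/9) = (-5*(-46656))*(-6*⅑) = 233280*(-⅔) = -155520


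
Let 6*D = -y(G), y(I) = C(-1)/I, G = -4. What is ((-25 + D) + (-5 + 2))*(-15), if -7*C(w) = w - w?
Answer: 420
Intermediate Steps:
C(w) = 0 (C(w) = -(w - w)/7 = -⅐*0 = 0)
y(I) = 0 (y(I) = 0/I = 0)
D = 0 (D = (-1*0)/6 = (⅙)*0 = 0)
((-25 + D) + (-5 + 2))*(-15) = ((-25 + 0) + (-5 + 2))*(-15) = (-25 - 3)*(-15) = -28*(-15) = 420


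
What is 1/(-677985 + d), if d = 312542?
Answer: -1/365443 ≈ -2.7364e-6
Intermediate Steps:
1/(-677985 + d) = 1/(-677985 + 312542) = 1/(-365443) = -1/365443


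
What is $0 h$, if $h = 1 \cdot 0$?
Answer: $0$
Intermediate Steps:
$h = 0$
$0 h = 0 \cdot 0 = 0$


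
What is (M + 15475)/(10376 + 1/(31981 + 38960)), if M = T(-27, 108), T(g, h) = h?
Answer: 1105473603/736083817 ≈ 1.5018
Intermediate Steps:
M = 108
(M + 15475)/(10376 + 1/(31981 + 38960)) = (108 + 15475)/(10376 + 1/(31981 + 38960)) = 15583/(10376 + 1/70941) = 15583/(736083817/70941) = 15583*(70941/736083817) = 1105473603/736083817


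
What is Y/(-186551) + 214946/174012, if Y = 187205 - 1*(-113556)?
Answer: -6118815943/16231056306 ≈ -0.37698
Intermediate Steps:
Y = 300761 (Y = 187205 + 113556 = 300761)
Y/(-186551) + 214946/174012 = 300761/(-186551) + 214946/174012 = 300761*(-1/186551) + 214946*(1/174012) = -300761/186551 + 107473/87006 = -6118815943/16231056306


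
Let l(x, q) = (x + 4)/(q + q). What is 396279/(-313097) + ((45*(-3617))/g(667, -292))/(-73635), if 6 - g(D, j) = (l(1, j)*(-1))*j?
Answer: -26275840293/26128883941 ≈ -1.0056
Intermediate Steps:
l(x, q) = (4 + x)/(2*q) (l(x, q) = (4 + x)/((2*q)) = (4 + x)*(1/(2*q)) = (4 + x)/(2*q))
g(D, j) = 17/2 (g(D, j) = 6 - ((4 + 1)/(2*j))*(-1)*j = 6 - ((1/2)*5/j)*(-1)*j = 6 - (5/(2*j))*(-1)*j = 6 - (-5/(2*j))*j = 6 - 1*(-5/2) = 6 + 5/2 = 17/2)
396279/(-313097) + ((45*(-3617))/g(667, -292))/(-73635) = 396279/(-313097) + ((45*(-3617))/(17/2))/(-73635) = 396279*(-1/313097) - 162765*2/17*(-1/73635) = -396279/313097 - 325530/17*(-1/73635) = -396279/313097 + 21702/83453 = -26275840293/26128883941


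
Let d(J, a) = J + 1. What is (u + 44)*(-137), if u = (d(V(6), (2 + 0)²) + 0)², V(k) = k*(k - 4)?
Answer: -29181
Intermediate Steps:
V(k) = k*(-4 + k)
d(J, a) = 1 + J
u = 169 (u = ((1 + 6*(-4 + 6)) + 0)² = ((1 + 6*2) + 0)² = ((1 + 12) + 0)² = (13 + 0)² = 13² = 169)
(u + 44)*(-137) = (169 + 44)*(-137) = 213*(-137) = -29181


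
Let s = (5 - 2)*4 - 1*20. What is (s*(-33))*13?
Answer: 3432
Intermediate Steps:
s = -8 (s = 3*4 - 20 = 12 - 20 = -8)
(s*(-33))*13 = -8*(-33)*13 = 264*13 = 3432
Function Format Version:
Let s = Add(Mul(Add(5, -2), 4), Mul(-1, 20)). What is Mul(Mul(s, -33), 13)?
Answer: 3432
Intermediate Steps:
s = -8 (s = Add(Mul(3, 4), -20) = Add(12, -20) = -8)
Mul(Mul(s, -33), 13) = Mul(Mul(-8, -33), 13) = Mul(264, 13) = 3432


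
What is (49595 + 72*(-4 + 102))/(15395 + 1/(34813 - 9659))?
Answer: 203571322/55320833 ≈ 3.6798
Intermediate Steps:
(49595 + 72*(-4 + 102))/(15395 + 1/(34813 - 9659)) = (49595 + 72*98)/(15395 + 1/25154) = (49595 + 7056)/(15395 + 1/25154) = 56651/(387245831/25154) = 56651*(25154/387245831) = 203571322/55320833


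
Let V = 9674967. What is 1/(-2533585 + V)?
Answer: 1/7141382 ≈ 1.4003e-7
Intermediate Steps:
1/(-2533585 + V) = 1/(-2533585 + 9674967) = 1/7141382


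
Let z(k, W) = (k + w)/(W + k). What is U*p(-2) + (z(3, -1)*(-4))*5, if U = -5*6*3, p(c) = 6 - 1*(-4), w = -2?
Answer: -910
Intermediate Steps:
p(c) = 10 (p(c) = 6 + 4 = 10)
z(k, W) = (-2 + k)/(W + k) (z(k, W) = (k - 2)/(W + k) = (-2 + k)/(W + k))
U = -90 (U = -30*3 = -90)
U*p(-2) + (z(3, -1)*(-4))*5 = -90*10 + (((-2 + 3)/(-1 + 3))*(-4))*5 = -900 + ((1/2)*(-4))*5 = -900 - 2*5 = -900 - 10 = -910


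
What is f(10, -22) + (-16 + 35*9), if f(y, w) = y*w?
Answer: 79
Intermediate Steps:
f(y, w) = w*y
f(10, -22) + (-16 + 35*9) = -22*10 + (-16 + 35*9) = -220 + (-16 + 315) = -220 + 299 = 79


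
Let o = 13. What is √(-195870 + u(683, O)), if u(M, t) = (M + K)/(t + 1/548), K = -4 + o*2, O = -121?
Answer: 3*I*√95687914830890/66307 ≈ 442.58*I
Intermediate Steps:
K = 22 (K = -4 + 13*2 = -4 + 26 = 22)
u(M, t) = (22 + M)/(1/548 + t) (u(M, t) = (M + 22)/(t + 1/548) = (22 + M)/(t + 1/548) = (22 + M)/(1/548 + t))
√(-195870 + u(683, O)) = √(-195870 + 548*(22 + 683)/(1 + 548*(-121))) = √(-195870 + 548*705/(1 - 66308)) = √(-195870 + 548*705/(-66307)) = √(-195870 + 548*(-1/66307)*705) = √(-195870 - 386340/66307) = √(-12987938430/66307) = 3*I*√95687914830890/66307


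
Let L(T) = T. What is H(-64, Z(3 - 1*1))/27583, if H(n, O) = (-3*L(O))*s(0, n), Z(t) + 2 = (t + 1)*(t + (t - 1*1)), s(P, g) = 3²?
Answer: -189/27583 ≈ -0.0068520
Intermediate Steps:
s(P, g) = 9
Z(t) = -2 + (1 + t)*(-1 + 2*t) (Z(t) = -2 + (t + 1)*(t + (t - 1*1)) = -2 + (1 + t)*(t + (t - 1)) = -2 + (1 + t)*(t + (-1 + t)) = -2 + (1 + t)*(-1 + 2*t))
H(n, O) = -27*O (H(n, O) = -3*O*9 = -27*O)
H(-64, Z(3 - 1*1))/27583 = -27*(-3 + (3 - 1*1) + 2*(3 - 1*1)²)/27583 = -27*(-3 + (3 - 1) + 2*(3 - 1)²)*(1/27583) = -27*(-3 + 2 + 2*2²)*(1/27583) = -27*(-3 + 2 + 2*4)*(1/27583) = -27*(-3 + 2 + 8)*(1/27583) = -27*7*(1/27583) = -189*1/27583 = -189/27583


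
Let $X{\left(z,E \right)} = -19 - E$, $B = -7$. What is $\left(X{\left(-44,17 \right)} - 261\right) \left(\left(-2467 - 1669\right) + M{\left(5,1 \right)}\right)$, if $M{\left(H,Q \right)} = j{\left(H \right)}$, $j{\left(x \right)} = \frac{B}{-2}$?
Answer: $\frac{2454705}{2} \approx 1.2274 \cdot 10^{6}$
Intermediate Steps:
$j{\left(x \right)} = \frac{7}{2}$ ($j{\left(x \right)} = - \frac{7}{-2} = \left(-7\right) \left(- \frac{1}{2}\right) = \frac{7}{2}$)
$M{\left(H,Q \right)} = \frac{7}{2}$
$\left(X{\left(-44,17 \right)} - 261\right) \left(\left(-2467 - 1669\right) + M{\left(5,1 \right)}\right) = \left(\left(-19 - 17\right) - 261\right) \left(\left(-2467 - 1669\right) + \frac{7}{2}\right) = \left(\left(-19 - 17\right) - 261\right) \left(-4136 + \frac{7}{2}\right) = \left(-36 - 261\right) \left(- \frac{8265}{2}\right) = \left(-297\right) \left(- \frac{8265}{2}\right) = \frac{2454705}{2}$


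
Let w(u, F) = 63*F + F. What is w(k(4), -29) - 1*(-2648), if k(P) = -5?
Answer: 792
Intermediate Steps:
w(u, F) = 64*F
w(k(4), -29) - 1*(-2648) = 64*(-29) - 1*(-2648) = -1856 + 2648 = 792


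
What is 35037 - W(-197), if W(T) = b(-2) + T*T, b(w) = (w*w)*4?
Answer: -3788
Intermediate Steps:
b(w) = 4*w**2 (b(w) = w**2*4 = 4*w**2)
W(T) = 16 + T**2 (W(T) = 4*(-2)**2 + T*T = 4*4 + T**2 = 16 + T**2)
35037 - W(-197) = 35037 - (16 + (-197)**2) = 35037 - (16 + 38809) = 35037 - 1*38825 = 35037 - 38825 = -3788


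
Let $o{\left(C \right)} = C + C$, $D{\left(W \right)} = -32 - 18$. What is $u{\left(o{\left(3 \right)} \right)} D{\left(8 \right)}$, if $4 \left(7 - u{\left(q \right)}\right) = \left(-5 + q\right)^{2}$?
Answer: $- \frac{675}{2} \approx -337.5$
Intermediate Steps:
$D{\left(W \right)} = -50$
$o{\left(C \right)} = 2 C$
$u{\left(q \right)} = 7 - \frac{\left(-5 + q\right)^{2}}{4}$
$u{\left(o{\left(3 \right)} \right)} D{\left(8 \right)} = \left(7 - \frac{\left(-5 + 2 \cdot 3\right)^{2}}{4}\right) \left(-50\right) = \left(7 - \frac{\left(-5 + 6\right)^{2}}{4}\right) \left(-50\right) = \left(7 - \frac{1^{2}}{4}\right) \left(-50\right) = \left(7 - \frac{1}{4}\right) \left(-50\right) = \frac{27}{4} \left(-50\right) = - \frac{675}{2}$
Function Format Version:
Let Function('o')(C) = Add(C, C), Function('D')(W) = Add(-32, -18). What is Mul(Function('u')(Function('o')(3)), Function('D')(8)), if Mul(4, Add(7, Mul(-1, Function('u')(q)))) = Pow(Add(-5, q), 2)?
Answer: Rational(-675, 2) ≈ -337.50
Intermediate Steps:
Function('D')(W) = -50
Function('o')(C) = Mul(2, C)
Function('u')(q) = Add(7, Mul(Rational(-1, 4), Pow(Add(-5, q), 2)))
Mul(Function('u')(Function('o')(3)), Function('D')(8)) = Mul(Add(7, Mul(Rational(-1, 4), Pow(Add(-5, Mul(2, 3)), 2))), -50) = Mul(Add(7, Mul(Rational(-1, 4), Pow(Add(-5, 6), 2))), -50) = Mul(Add(7, Mul(Rational(-1, 4), Pow(1, 2))), -50) = Mul(Add(7, Mul(Rational(-1, 4), 1)), -50) = Mul(Add(7, Rational(-1, 4)), -50) = Mul(Rational(27, 4), -50) = Rational(-675, 2)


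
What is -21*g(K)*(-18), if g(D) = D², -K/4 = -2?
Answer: 24192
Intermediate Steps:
K = 8 (K = -4*(-2) = 8)
-21*g(K)*(-18) = -21*8²*(-18) = -21*64*(-18) = -1344*(-18) = 24192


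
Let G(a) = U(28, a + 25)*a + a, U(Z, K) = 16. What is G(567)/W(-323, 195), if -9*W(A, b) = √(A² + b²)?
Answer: -86751*√142354/142354 ≈ -229.93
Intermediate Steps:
G(a) = 17*a (G(a) = 16*a + a = 17*a)
W(A, b) = -√(A² + b²)/9
G(567)/W(-323, 195) = (17*567)/((-√((-323)² + 195²)/9)) = 9639/((-√(104329 + 38025)/9)) = 9639/((-√142354/9)) = 9639*(-9*√142354/142354) = -86751*√142354/142354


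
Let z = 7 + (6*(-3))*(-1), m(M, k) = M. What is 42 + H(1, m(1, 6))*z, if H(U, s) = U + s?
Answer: 92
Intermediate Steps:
z = 25 (z = 7 - 18*(-1) = 7 + 18 = 25)
42 + H(1, m(1, 6))*z = 42 + (1 + 1)*25 = 42 + 2*25 = 42 + 50 = 92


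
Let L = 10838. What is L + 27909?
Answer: 38747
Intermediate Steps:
L + 27909 = 10838 + 27909 = 38747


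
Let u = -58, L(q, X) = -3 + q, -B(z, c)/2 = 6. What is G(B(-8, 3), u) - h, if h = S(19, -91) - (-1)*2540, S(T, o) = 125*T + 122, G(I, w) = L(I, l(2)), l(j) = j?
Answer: -5052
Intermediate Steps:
B(z, c) = -12 (B(z, c) = -2*6 = -12)
G(I, w) = -3 + I
S(T, o) = 122 + 125*T
h = 5037 (h = (122 + 125*19) - (-1)*2540 = (122 + 2375) - 1*(-2540) = 2497 + 2540 = 5037)
G(B(-8, 3), u) - h = (-3 - 12) - 1*5037 = -15 - 5037 = -5052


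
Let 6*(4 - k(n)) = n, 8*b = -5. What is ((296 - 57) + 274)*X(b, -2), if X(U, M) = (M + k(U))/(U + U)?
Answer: -17271/20 ≈ -863.55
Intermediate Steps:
b = -5/8 (b = (⅛)*(-5) = -5/8 ≈ -0.62500)
k(n) = 4 - n/6
X(U, M) = (4 + M - U/6)/(2*U) (X(U, M) = (M + (4 - U/6))/(U + U) = (4 + M - U/6)/((2*U)) = (4 + M - U/6)*(1/(2*U)) = (4 + M - U/6)/(2*U))
((296 - 57) + 274)*X(b, -2) = ((296 - 57) + 274)*((24 - 1*(-5/8) + 6*(-2))/(12*(-5/8))) = (239 + 274)*((1/12)*(-8/5)*(24 + 5/8 - 12)) = 513*((1/12)*(-8/5)*(101/8)) = 513*(-101/60) = -17271/20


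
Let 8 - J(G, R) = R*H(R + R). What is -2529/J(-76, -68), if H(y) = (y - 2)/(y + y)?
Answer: -5058/85 ≈ -59.506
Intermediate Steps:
H(y) = (-2 + y)/(2*y) (H(y) = (-2 + y)/((2*y)) = (-2 + y)*(1/(2*y)) = (-2 + y)/(2*y))
J(G, R) = 17/2 - R/2 (J(G, R) = 8 - R*(-2 + (R + R))/(2*(R + R)) = 8 - R*(-2 + 2*R)/(2*((2*R))) = 8 - R*(1/(2*R))*(-2 + 2*R)/2 = 8 - R*(-2 + 2*R)/(4*R) = 8 - (-½ + R/2) = 8 + (½ - R/2) = 17/2 - R/2)
-2529/J(-76, -68) = -2529/(17/2 - ½*(-68)) = -2529/(17/2 + 34) = -2529/85/2 = -2529*2/85 = -5058/85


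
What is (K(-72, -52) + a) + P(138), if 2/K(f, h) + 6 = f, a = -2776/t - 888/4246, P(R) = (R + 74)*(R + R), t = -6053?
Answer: 29324585321597/501170241 ≈ 58512.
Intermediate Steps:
P(R) = 2*R*(74 + R) (P(R) = (74 + R)*(2*R) = 2*R*(74 + R))
a = 3205916/12850519 (a = -2776/(-6053) - 888/4246 = -2776*(-1/6053) - 888*1/4246 = 2776/6053 - 444/2123 = 3205916/12850519 ≈ 0.24948)
K(f, h) = 2/(-6 + f)
(K(-72, -52) + a) + P(138) = (2/(-6 - 72) + 3205916/12850519) + 2*138*(74 + 138) = (2/(-78) + 3205916/12850519) + 2*138*212 = (2*(-1/78) + 3205916/12850519) + 58512 = (-1/39 + 3205916/12850519) + 58512 = 112180205/501170241 + 58512 = 29324585321597/501170241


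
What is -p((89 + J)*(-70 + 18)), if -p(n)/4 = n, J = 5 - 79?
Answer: -3120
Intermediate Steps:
J = -74
p(n) = -4*n
-p((89 + J)*(-70 + 18)) = -(-4)*(89 - 74)*(-70 + 18) = -(-4)*15*(-52) = -(-4)*(-780) = -1*3120 = -3120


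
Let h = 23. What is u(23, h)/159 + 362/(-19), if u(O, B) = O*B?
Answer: -47507/3021 ≈ -15.726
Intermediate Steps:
u(O, B) = B*O
u(23, h)/159 + 362/(-19) = (23*23)/159 + 362/(-19) = 529*(1/159) + 362*(-1/19) = 529/159 - 362/19 = -47507/3021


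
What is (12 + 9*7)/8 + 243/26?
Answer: 1947/104 ≈ 18.721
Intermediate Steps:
(12 + 9*7)/8 + 243/26 = (12 + 63)*(1/8) + 243*(1/26) = 75*(1/8) + 243/26 = 75/8 + 243/26 = 1947/104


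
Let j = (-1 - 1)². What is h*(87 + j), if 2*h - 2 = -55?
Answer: -4823/2 ≈ -2411.5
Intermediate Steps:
h = -53/2 (h = 1 + (½)*(-55) = 1 - 55/2 = -53/2 ≈ -26.500)
j = 4 (j = (-2)² = 4)
h*(87 + j) = -53*(87 + 4)/2 = -53/2*91 = -4823/2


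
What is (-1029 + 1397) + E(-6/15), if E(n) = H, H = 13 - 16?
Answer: 365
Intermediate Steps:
H = -3
E(n) = -3
(-1029 + 1397) + E(-6/15) = (-1029 + 1397) - 3 = 368 - 3 = 365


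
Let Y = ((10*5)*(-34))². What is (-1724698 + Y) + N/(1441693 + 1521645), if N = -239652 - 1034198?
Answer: 1726591212113/1481669 ≈ 1.1653e+6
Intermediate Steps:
N = -1273850
Y = 2890000 (Y = (50*(-34))² = (-1700)² = 2890000)
(-1724698 + Y) + N/(1441693 + 1521645) = (-1724698 + 2890000) - 1273850/(1441693 + 1521645) = 1165302 - 1273850/2963338 = 1165302 - 1273850*1/2963338 = 1165302 - 636925/1481669 = 1726591212113/1481669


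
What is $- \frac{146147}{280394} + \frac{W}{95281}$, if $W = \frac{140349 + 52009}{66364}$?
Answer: $- \frac{115508363499087}{221624408932987} \approx -0.52119$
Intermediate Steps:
$W = \frac{96179}{33182}$ ($W = 192358 \cdot \frac{1}{66364} = \frac{96179}{33182} \approx 2.8985$)
$- \frac{146147}{280394} + \frac{W}{95281} = - \frac{146147}{280394} + \frac{96179}{33182 \cdot 95281} = \left(-146147\right) \frac{1}{280394} + \frac{96179}{33182} \cdot \frac{1}{95281} = - \frac{146147}{280394} + \frac{96179}{3161614142} = - \frac{115508363499087}{221624408932987}$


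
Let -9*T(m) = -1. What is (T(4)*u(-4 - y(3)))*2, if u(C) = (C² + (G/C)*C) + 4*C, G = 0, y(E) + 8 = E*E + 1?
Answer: 8/3 ≈ 2.6667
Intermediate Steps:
T(m) = ⅑ (T(m) = -⅑*(-1) = ⅑)
y(E) = -7 + E² (y(E) = -8 + (E*E + 1) = -8 + (E² + 1) = -8 + (1 + E²) = -7 + E²)
u(C) = C² + 4*C (u(C) = (C² + (0/C)*C) + 4*C = (C² + 0*C) + 4*C = (C² + 0) + 4*C = C² + 4*C)
(T(4)*u(-4 - y(3)))*2 = (((-4 - (-7 + 3²))*(4 + (-4 - (-7 + 3²))))/9)*2 = (((-4 - (-7 + 9))*(4 + (-4 - (-7 + 9))))/9)*2 = (((-4 - 1*2)*(4 + (-4 - 1*2)))/9)*2 = (((-4 - 2)*(4 + (-4 - 2)))/9)*2 = ((-6*(4 - 6))/9)*2 = ((-6*(-2))/9)*2 = ((⅑)*12)*2 = (4/3)*2 = 8/3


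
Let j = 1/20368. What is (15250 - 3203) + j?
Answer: 245373297/20368 ≈ 12047.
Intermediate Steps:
j = 1/20368 ≈ 4.9097e-5
(15250 - 3203) + j = (15250 - 3203) + 1/20368 = 12047 + 1/20368 = 245373297/20368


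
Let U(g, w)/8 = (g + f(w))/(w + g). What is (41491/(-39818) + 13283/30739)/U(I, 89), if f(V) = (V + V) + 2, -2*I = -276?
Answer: -56484361195/1037922745696 ≈ -0.054421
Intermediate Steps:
I = 138 (I = -½*(-276) = 138)
f(V) = 2 + 2*V (f(V) = 2*V + 2 = 2 + 2*V)
U(g, w) = 8*(2 + g + 2*w)/(g + w) (U(g, w) = 8*((g + (2 + 2*w))/(w + g)) = 8*((2 + g + 2*w)/(g + w)) = 8*(2 + g + 2*w)/(g + w))
(41491/(-39818) + 13283/30739)/U(I, 89) = (41491/(-39818) + 13283/30739)/((8*(2 + 138 + 2*89)/(138 + 89))) = (41491*(-1/39818) + 13283*(1/30739))/((8*(2 + 138 + 178)/227)) = (-41491/39818 + 13283/30739)/((8*(1/227)*318)) = -746489355/(1223965502*2544/227) = -746489355/1223965502*227/2544 = -56484361195/1037922745696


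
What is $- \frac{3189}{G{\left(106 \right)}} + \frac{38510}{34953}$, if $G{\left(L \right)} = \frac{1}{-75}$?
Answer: $\frac{8359922285}{34953} \approx 2.3918 \cdot 10^{5}$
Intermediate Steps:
$G{\left(L \right)} = - \frac{1}{75}$
$- \frac{3189}{G{\left(106 \right)}} + \frac{38510}{34953} = - \frac{3189}{- \frac{1}{75}} + \frac{38510}{34953} = \left(-3189\right) \left(-75\right) + 38510 \cdot \frac{1}{34953} = 239175 + \frac{38510}{34953} = \frac{8359922285}{34953}$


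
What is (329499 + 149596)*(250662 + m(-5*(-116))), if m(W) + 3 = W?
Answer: 120367348705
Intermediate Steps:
m(W) = -3 + W
(329499 + 149596)*(250662 + m(-5*(-116))) = (329499 + 149596)*(250662 + (-3 - 5*(-116))) = 479095*(250662 + (-3 + 580)) = 479095*(250662 + 577) = 479095*251239 = 120367348705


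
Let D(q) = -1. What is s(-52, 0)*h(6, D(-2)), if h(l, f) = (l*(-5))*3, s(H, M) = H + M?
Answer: 4680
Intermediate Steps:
h(l, f) = -15*l (h(l, f) = -5*l*3 = -15*l)
s(-52, 0)*h(6, D(-2)) = (-52 + 0)*(-15*6) = -52*(-90) = 4680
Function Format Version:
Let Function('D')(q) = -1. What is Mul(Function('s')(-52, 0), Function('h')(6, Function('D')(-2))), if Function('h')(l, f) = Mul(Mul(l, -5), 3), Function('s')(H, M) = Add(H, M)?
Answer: 4680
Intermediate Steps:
Function('h')(l, f) = Mul(-15, l) (Function('h')(l, f) = Mul(Mul(-5, l), 3) = Mul(-15, l))
Mul(Function('s')(-52, 0), Function('h')(6, Function('D')(-2))) = Mul(Add(-52, 0), Mul(-15, 6)) = Mul(-52, -90) = 4680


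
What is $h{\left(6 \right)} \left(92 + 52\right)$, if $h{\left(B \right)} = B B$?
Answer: $5184$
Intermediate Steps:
$h{\left(B \right)} = B^{2}$
$h{\left(6 \right)} \left(92 + 52\right) = 6^{2} \left(92 + 52\right) = 36 \cdot 144 = 5184$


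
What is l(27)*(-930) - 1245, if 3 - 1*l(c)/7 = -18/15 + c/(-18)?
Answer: -38352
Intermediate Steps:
l(c) = 147/5 + 7*c/18 (l(c) = 21 - 7*(-18/15 + c/(-18)) = 21 - 7*(-18*1/15 + c*(-1/18)) = 21 - 7*(-6/5 - c/18) = 21 + (42/5 + 7*c/18) = 147/5 + 7*c/18)
l(27)*(-930) - 1245 = (147/5 + (7/18)*27)*(-930) - 1245 = (147/5 + 21/2)*(-930) - 1245 = (399/10)*(-930) - 1245 = -37107 - 1245 = -38352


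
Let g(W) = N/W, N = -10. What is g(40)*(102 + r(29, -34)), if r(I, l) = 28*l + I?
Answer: 821/4 ≈ 205.25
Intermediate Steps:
g(W) = -10/W
r(I, l) = I + 28*l
g(40)*(102 + r(29, -34)) = (-10/40)*(102 + (29 + 28*(-34))) = (-10*1/40)*(102 + (29 - 952)) = -(102 - 923)/4 = -¼*(-821) = 821/4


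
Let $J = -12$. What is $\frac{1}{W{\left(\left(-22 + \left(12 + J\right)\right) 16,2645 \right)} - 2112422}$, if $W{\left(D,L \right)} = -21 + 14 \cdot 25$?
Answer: $- \frac{1}{2112093} \approx -4.7346 \cdot 10^{-7}$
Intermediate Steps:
$W{\left(D,L \right)} = 329$ ($W{\left(D,L \right)} = -21 + 350 = 329$)
$\frac{1}{W{\left(\left(-22 + \left(12 + J\right)\right) 16,2645 \right)} - 2112422} = \frac{1}{329 - 2112422} = \frac{1}{-2112093} = - \frac{1}{2112093}$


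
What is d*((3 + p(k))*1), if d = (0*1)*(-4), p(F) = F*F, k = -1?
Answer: 0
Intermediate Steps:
p(F) = F**2
d = 0 (d = 0*(-4) = 0)
d*((3 + p(k))*1) = 0*((3 + (-1)**2)*1) = 0*((3 + 1)*1) = 0*(4*1) = 0*4 = 0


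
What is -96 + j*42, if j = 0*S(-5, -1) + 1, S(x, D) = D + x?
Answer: -54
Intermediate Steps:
j = 1 (j = 0*(-1 - 5) + 1 = 0*(-6) + 1 = 0 + 1 = 1)
-96 + j*42 = -96 + 1*42 = -96 + 42 = -54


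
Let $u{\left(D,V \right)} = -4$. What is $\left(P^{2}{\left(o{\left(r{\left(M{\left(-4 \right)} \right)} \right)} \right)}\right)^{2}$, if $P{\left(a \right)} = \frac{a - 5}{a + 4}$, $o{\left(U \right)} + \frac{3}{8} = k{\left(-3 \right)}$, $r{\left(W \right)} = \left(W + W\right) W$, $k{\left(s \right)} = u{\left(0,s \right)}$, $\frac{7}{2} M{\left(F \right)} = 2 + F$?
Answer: $390625$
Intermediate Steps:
$M{\left(F \right)} = \frac{4}{7} + \frac{2 F}{7}$ ($M{\left(F \right)} = \frac{2 \left(2 + F\right)}{7} = \frac{4}{7} + \frac{2 F}{7}$)
$k{\left(s \right)} = -4$
$r{\left(W \right)} = 2 W^{2}$ ($r{\left(W \right)} = 2 W W = 2 W^{2}$)
$o{\left(U \right)} = - \frac{35}{8}$ ($o{\left(U \right)} = - \frac{3}{8} - 4 = - \frac{35}{8}$)
$P{\left(a \right)} = \frac{-5 + a}{4 + a}$
$\left(P^{2}{\left(o{\left(r{\left(M{\left(-4 \right)} \right)} \right)} \right)}\right)^{2} = \left(\left(\frac{-5 - \frac{35}{8}}{4 - \frac{35}{8}}\right)^{2}\right)^{2} = \left(\left(\frac{1}{- \frac{3}{8}} \left(- \frac{75}{8}\right)\right)^{2}\right)^{2} = \left(\left(\left(- \frac{8}{3}\right) \left(- \frac{75}{8}\right)\right)^{2}\right)^{2} = \left(25^{2}\right)^{2} = 625^{2} = 390625$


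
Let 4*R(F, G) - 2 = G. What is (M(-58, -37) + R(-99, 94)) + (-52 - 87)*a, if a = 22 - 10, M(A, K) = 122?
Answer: -1522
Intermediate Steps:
R(F, G) = 1/2 + G/4
a = 12
(M(-58, -37) + R(-99, 94)) + (-52 - 87)*a = (122 + (1/2 + (1/4)*94)) + (-52 - 87)*12 = (122 + (1/2 + 47/2)) - 139*12 = (122 + 24) - 1668 = 146 - 1668 = -1522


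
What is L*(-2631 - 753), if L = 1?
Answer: -3384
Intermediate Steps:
L*(-2631 - 753) = 1*(-2631 - 753) = 1*(-3384) = -3384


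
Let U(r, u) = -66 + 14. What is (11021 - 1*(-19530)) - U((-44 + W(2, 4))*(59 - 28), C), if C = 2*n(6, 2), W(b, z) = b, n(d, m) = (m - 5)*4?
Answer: 30603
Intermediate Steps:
n(d, m) = -20 + 4*m (n(d, m) = (-5 + m)*4 = -20 + 4*m)
C = -24 (C = 2*(-20 + 4*2) = 2*(-20 + 8) = 2*(-12) = -24)
U(r, u) = -52
(11021 - 1*(-19530)) - U((-44 + W(2, 4))*(59 - 28), C) = (11021 - 1*(-19530)) - 1*(-52) = (11021 + 19530) + 52 = 30551 + 52 = 30603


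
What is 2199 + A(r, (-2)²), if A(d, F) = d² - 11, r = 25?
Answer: 2813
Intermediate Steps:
A(d, F) = -11 + d²
2199 + A(r, (-2)²) = 2199 + (-11 + 25²) = 2199 + (-11 + 625) = 2199 + 614 = 2813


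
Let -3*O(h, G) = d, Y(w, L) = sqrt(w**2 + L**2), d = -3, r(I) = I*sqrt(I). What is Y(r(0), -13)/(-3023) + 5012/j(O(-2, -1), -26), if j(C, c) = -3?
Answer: -15151315/9069 ≈ -1670.7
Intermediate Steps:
r(I) = I**(3/2)
Y(w, L) = sqrt(L**2 + w**2)
O(h, G) = 1 (O(h, G) = -1/3*(-3) = 1)
Y(r(0), -13)/(-3023) + 5012/j(O(-2, -1), -26) = sqrt((-13)**2 + (0**(3/2))**2)/(-3023) + 5012/(-3) = sqrt(169 + 0**2)*(-1/3023) + 5012*(-1/3) = sqrt(169 + 0)*(-1/3023) - 5012/3 = sqrt(169)*(-1/3023) - 5012/3 = 13*(-1/3023) - 5012/3 = -13/3023 - 5012/3 = -15151315/9069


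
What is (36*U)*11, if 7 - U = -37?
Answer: 17424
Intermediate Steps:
U = 44 (U = 7 - 1*(-37) = 7 + 37 = 44)
(36*U)*11 = (36*44)*11 = 1584*11 = 17424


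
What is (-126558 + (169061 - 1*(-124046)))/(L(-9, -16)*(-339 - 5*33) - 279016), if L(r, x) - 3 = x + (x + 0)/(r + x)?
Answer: -4163725/6819664 ≈ -0.61055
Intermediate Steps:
L(r, x) = 3 + x + x/(r + x) (L(r, x) = 3 + (x + (x + 0)/(r + x)) = 3 + (x + x/(r + x)) = 3 + x + x/(r + x))
(-126558 + (169061 - 1*(-124046)))/(L(-9, -16)*(-339 - 5*33) - 279016) = (-126558 + (169061 - 1*(-124046)))/((((-16)² + 3*(-9) + 4*(-16) - 9*(-16))/(-9 - 16))*(-339 - 5*33) - 279016) = (-126558 + (169061 + 124046))/(((256 - 27 - 64 + 144)/(-25))*(-339 - 165) - 279016) = (-126558 + 293107)/(-1/25*309*(-504) - 279016) = 166549/(-309/25*(-504) - 279016) = 166549/(155736/25 - 279016) = 166549/(-6819664/25) = 166549*(-25/6819664) = -4163725/6819664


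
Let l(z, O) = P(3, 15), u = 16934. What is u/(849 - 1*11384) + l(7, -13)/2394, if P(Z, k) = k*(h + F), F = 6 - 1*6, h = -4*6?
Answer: -351846/200165 ≈ -1.7578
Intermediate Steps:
h = -24
F = 0 (F = 6 - 6 = 0)
P(Z, k) = -24*k (P(Z, k) = k*(-24 + 0) = k*(-24) = -24*k)
l(z, O) = -360 (l(z, O) = -24*15 = -360)
u/(849 - 1*11384) + l(7, -13)/2394 = 16934/(849 - 1*11384) - 360/2394 = 16934/(849 - 11384) - 360*1/2394 = 16934/(-10535) - 20/133 = 16934*(-1/10535) - 20/133 = -16934/10535 - 20/133 = -351846/200165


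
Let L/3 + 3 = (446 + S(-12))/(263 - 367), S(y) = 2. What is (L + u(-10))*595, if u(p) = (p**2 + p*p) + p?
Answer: 1300075/13 ≈ 1.0001e+5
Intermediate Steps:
u(p) = p + 2*p**2 (u(p) = (p**2 + p**2) + p = 2*p**2 + p = p + 2*p**2)
L = -285/13 (L = -9 + 3*((446 + 2)/(263 - 367)) = -9 + 3*(448/(-104)) = -9 + 3*(448*(-1/104)) = -9 + 3*(-56/13) = -9 - 168/13 = -285/13 ≈ -21.923)
(L + u(-10))*595 = (-285/13 - 10*(1 + 2*(-10)))*595 = (-285/13 - 10*(1 - 20))*595 = (-285/13 - 10*(-19))*595 = (-285/13 + 190)*595 = (2185/13)*595 = 1300075/13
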